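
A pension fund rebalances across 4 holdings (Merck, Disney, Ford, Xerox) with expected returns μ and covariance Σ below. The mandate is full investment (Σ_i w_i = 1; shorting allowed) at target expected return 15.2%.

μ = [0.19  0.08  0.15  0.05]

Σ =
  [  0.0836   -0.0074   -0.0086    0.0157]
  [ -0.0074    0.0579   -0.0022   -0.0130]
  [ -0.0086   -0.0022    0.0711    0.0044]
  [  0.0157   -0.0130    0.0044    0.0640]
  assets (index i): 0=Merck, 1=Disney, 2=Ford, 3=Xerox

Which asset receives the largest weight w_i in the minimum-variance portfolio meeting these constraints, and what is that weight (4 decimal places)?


Merck (0.4142)

u=Σ⁻¹μ = [2.6276  1.8900  2.4643  0.3512]
v=Σ⁻¹𝟙 = [12.5388  23.0893  15.2940  16.1876]
a=μᵀu=1.037639  b=𝟙ᵀu=7.333005  c=𝟙ᵀv=67.109803  D=ac−b²=15.862765
λ₁=(c·0.152−b)/D = (67.109803·0.152−7.333005)/15.862765 = 0.180781
λ₂=(a−b·0.152)/D = (1.037639−7.333005·0.152)/15.862765 = -0.004853
w* = 0.180781·u + -0.004853·v:
  w_0 = 0.180781·2.6276 + -0.004853·12.5388 = 0.4142  (Merck)
  w_1 = 0.180781·1.8900 + -0.004853·23.0893 = 0.2296  (Disney)
  w_2 = 0.180781·2.4643 + -0.004853·15.2940 = 0.3713  (Ford)
  w_3 = 0.180781·0.3512 + -0.004853·16.1876 = -0.0151  (Xerox)
Σw_i=1.0000  μᵀw=0.1520
σ²=wᵀΣw=λ₁·μ_p+λ₂ = 0.180781·0.152 + -0.004853 = 0.022626 ≈ 0.0226


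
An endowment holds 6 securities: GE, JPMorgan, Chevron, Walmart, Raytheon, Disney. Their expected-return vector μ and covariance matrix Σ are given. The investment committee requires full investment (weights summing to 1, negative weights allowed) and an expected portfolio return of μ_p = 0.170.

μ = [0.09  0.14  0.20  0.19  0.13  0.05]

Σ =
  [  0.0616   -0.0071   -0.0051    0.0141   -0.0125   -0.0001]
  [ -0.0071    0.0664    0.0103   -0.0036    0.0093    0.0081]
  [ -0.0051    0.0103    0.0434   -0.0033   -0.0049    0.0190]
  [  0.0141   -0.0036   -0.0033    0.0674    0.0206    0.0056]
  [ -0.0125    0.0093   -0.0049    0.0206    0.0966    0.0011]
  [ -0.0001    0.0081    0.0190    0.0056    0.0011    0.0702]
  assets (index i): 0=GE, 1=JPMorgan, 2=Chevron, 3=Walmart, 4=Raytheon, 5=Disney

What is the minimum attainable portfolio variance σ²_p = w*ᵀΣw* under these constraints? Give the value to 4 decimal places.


g=Σ⁻¹μ = [1.7298  1.5914  5.2423  2.5383  1.1536  -1.1083]
h=Σ⁻¹𝟙 = [19.6832  11.9773  21.7013  8.5624  10.9505  6.1628]
a=μᵀg=2.003781  b=𝟙ᵀg=11.147144  c=𝟙ᵀh=79.037603  D=ac−b²=34.115222
λ₁=(c·0.170−b)/D = (79.037603·0.170−11.147144)/34.115222 = 0.067103
λ₂=(a−b·0.170)/D = (2.003781−11.147144·0.170)/34.115222 = 0.003188
w* = 0.067103·g + 0.003188·h:
  w_0 = 0.067103·1.7298 + 0.003188·19.6832 = 0.1788  (GE)
  w_1 = 0.067103·1.5914 + 0.003188·11.9773 = 0.1450  (JPMorgan)
  w_2 = 0.067103·5.2423 + 0.003188·21.7013 = 0.4210  (Chevron)
  w_3 = 0.067103·2.5383 + 0.003188·8.5624 = 0.1976  (Walmart)
  w_4 = 0.067103·1.1536 + 0.003188·10.9505 = 0.1123  (Raytheon)
  w_5 = 0.067103·-1.1083 + 0.003188·6.1628 = -0.0547  (Disney)
Σw_i=1.0000  μᵀw=0.1700
σ²=wᵀΣw=λ₁·μ_p+λ₂ = 0.067103·0.170 + 0.003188 = 0.014596 ≈ 0.0146

0.0146


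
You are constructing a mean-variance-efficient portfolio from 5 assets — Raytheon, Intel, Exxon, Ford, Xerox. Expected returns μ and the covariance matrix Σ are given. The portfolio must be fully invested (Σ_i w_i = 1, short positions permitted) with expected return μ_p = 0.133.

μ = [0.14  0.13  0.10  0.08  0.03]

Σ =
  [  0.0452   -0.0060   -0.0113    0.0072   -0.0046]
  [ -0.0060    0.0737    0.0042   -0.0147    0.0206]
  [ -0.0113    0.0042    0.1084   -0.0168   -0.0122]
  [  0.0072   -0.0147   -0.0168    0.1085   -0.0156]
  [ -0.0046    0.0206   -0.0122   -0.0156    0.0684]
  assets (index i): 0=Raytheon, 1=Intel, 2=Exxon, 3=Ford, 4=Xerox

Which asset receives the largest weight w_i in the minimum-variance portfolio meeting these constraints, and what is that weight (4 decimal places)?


Raytheon (0.5102)

p=Σ⁻¹μ = [3.6166  2.0300  1.4531  1.0802  0.5760]
q=Σ⁻¹𝟙 = [27.4033  12.4822  15.9230  14.2571  18.7952]
a=μᵀp=1.019231  b=𝟙ᵀp=8.755882  c=𝟙ᵀq=88.860894  D=ac−b²=13.904331
λ₁=(c·0.133−b)/D = (88.860894·0.133−8.755882)/13.904331 = 0.220263
λ₂=(a−b·0.133)/D = (1.019231−8.755882·0.133)/13.904331 = -0.010450
w* = 0.220263·p + -0.010450·q:
  w_0 = 0.220263·3.6166 + -0.010450·27.4033 = 0.5102  (Raytheon)
  w_1 = 0.220263·2.0300 + -0.010450·12.4822 = 0.3167  (Intel)
  w_2 = 0.220263·1.4531 + -0.010450·15.9230 = 0.1537  (Exxon)
  w_3 = 0.220263·1.0802 + -0.010450·14.2571 = 0.0889  (Ford)
  w_4 = 0.220263·0.5760 + -0.010450·18.7952 = -0.0695  (Xerox)
Σw_i=1.0000  μᵀw=0.1330
σ²=wᵀΣw=λ₁·μ_p+λ₂ = 0.220263·0.133 + -0.010450 = 0.018845 ≈ 0.0188


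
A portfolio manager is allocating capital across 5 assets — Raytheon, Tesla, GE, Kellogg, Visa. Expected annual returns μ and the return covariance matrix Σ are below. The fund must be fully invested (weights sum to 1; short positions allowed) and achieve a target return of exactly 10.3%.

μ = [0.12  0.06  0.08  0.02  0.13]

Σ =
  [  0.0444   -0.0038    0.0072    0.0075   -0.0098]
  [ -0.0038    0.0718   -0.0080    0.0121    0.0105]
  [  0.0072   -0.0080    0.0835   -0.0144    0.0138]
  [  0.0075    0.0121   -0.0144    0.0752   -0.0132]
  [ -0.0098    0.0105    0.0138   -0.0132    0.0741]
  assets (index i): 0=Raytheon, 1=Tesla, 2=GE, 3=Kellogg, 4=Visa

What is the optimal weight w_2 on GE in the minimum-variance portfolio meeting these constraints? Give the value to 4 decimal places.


0.0946

u=Σ⁻¹μ = [3.0840  0.7065  0.4753  0.2913  2.0255]
v=Σ⁻¹𝟙 = [22.7611  11.7818  11.0205  13.9216  15.2636]
a=μᵀu=0.719634  b=𝟙ᵀu=6.582585  c=𝟙ᵀv=74.748663  D=ac−b²=10.461238
λ₁=(c·0.103−b)/D = (74.748663·0.103−6.582585)/10.461238 = 0.106730
λ₂=(a−b·0.103)/D = (0.719634−6.582585·0.103)/10.461238 = 0.003979
w* = 0.106730·u + 0.003979·v:
  w_0 = 0.106730·3.0840 + 0.003979·22.7611 = 0.4197  (Raytheon)
  w_1 = 0.106730·0.7065 + 0.003979·11.7818 = 0.1223  (Tesla)
  w_2 = 0.106730·0.4753 + 0.003979·11.0205 = 0.0946  (GE)
  w_3 = 0.106730·0.2913 + 0.003979·13.9216 = 0.0865  (Kellogg)
  w_4 = 0.106730·2.0255 + 0.003979·15.2636 = 0.2769  (Visa)
Σw_i=1.0000  μᵀw=0.1030
σ²=wᵀΣw=λ₁·μ_p+λ₂ = 0.106730·0.103 + 0.003979 = 0.014972 ≈ 0.0150


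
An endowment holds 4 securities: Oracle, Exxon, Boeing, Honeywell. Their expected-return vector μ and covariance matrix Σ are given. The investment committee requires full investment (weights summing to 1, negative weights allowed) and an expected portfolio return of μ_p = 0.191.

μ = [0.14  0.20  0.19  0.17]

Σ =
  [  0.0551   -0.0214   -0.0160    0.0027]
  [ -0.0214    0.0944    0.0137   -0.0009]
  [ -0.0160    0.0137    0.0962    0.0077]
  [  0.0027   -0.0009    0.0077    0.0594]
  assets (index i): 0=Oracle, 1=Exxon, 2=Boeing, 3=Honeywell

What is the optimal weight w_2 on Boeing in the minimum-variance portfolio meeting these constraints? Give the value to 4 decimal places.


0.3057

u=Σ⁻¹μ = [4.0968  2.7709  2.0657  2.4499]
v=Σ⁻¹𝟙 = [26.6578  15.1001  11.5291  14.3576]
a=μᵀu=1.936720  b=𝟙ᵀu=11.383422  c=𝟙ᵀv=67.644526  D=ac−b²=1.426196
λ₁=(c·0.191−b)/D = (67.644526·0.191−11.383422)/1.426196 = 1.077470
λ₂=(a−b·0.191)/D = (1.936720−11.383422·0.191)/1.426196 = -0.166537
w* = 1.077470·u + -0.166537·v:
  w_0 = 1.077470·4.0968 + -0.166537·26.6578 = -0.0253  (Oracle)
  w_1 = 1.077470·2.7709 + -0.166537·15.1001 = 0.4709  (Exxon)
  w_2 = 1.077470·2.0657 + -0.166537·11.5291 = 0.3057  (Boeing)
  w_3 = 1.077470·2.4499 + -0.166537·14.3576 = 0.2487  (Honeywell)
Σw_i=1.0000  μᵀw=0.1910
σ²=wᵀΣw=λ₁·μ_p+λ₂ = 1.077470·0.191 + -0.166537 = 0.039260 ≈ 0.0393


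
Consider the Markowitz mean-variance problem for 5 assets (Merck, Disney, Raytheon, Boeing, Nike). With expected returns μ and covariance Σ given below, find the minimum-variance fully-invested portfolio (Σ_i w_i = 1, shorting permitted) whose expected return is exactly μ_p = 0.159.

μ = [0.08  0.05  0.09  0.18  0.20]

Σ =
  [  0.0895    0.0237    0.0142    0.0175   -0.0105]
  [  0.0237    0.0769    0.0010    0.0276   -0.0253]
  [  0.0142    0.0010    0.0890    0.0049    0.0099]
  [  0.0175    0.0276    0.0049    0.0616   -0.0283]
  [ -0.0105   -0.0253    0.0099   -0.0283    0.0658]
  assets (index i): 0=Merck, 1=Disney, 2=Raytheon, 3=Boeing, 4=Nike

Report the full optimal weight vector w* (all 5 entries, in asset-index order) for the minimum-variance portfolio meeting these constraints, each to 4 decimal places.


0.0671  0.1356  0.0547  0.3295  0.4131

x=Σ⁻¹μ = [0.3994  0.4996  0.0516  5.0984  5.4804]
y=Σ⁻¹𝟙 = [6.0484  12.9855  5.6110  21.9120  29.7356]
a=μᵀx=2.075367  b=𝟙ᵀx=11.529400  c=𝟙ᵀy=76.292368  D=ac−b²=25.407617
λ₁=(c·0.159−b)/D = (76.292368·0.159−11.529400)/25.407617 = 0.023658
λ₂=(a−b·0.159)/D = (2.075367−11.529400·0.159)/25.407617 = 0.009532
w* = 0.023658·x + 0.009532·y:
  w_0 = 0.023658·0.3994 + 0.009532·6.0484 = 0.0671  (Merck)
  w_1 = 0.023658·0.4996 + 0.009532·12.9855 = 0.1356  (Disney)
  w_2 = 0.023658·0.0516 + 0.009532·5.6110 = 0.0547  (Raytheon)
  w_3 = 0.023658·5.0984 + 0.009532·21.9120 = 0.3295  (Boeing)
  w_4 = 0.023658·5.4804 + 0.009532·29.7356 = 0.4131  (Nike)
Σw_i=1.0000  μᵀw=0.1590
σ²=wᵀΣw=λ₁·μ_p+λ₂ = 0.023658·0.159 + 0.009532 = 0.013294 ≈ 0.0133


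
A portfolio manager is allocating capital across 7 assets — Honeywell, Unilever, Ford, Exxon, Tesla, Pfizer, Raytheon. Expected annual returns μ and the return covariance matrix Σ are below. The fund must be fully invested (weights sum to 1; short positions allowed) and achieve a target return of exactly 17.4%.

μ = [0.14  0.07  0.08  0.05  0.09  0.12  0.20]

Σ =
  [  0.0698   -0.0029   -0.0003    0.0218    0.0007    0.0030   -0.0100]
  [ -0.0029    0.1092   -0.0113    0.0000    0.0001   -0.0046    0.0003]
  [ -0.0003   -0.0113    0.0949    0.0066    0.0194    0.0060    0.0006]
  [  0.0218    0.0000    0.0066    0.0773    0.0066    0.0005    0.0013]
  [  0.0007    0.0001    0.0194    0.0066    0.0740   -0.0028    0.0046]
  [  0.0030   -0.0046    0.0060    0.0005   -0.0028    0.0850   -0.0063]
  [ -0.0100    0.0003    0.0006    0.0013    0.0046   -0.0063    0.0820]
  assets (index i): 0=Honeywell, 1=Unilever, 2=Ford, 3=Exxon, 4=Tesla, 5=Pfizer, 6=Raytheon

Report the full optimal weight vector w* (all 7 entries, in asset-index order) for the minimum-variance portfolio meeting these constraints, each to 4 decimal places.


x=Σ⁻¹μ = [2.4410  0.8315  0.6604  -0.2341  0.9248  1.5634  2.8008]
y=Σ⁻¹𝟙 = [13.9746  10.8837  8.4285  7.0929  10.1256  12.6013  14.0855]
a=μᵀx=1.272075  b=𝟙ᵀx=8.987804  c=𝟙ᵀy=77.192226  D=ac−b²=17.413683
λ₁=(c·0.174−b)/D = (77.192226·0.174−8.987804)/17.413683 = 0.255181
λ₂=(a−b·0.174)/D = (1.272075−8.987804·0.174)/17.413683 = -0.016757
w* = 0.255181·x + -0.016757·y:
  w_0 = 0.255181·2.4410 + -0.016757·13.9746 = 0.3887  (Honeywell)
  w_1 = 0.255181·0.8315 + -0.016757·10.8837 = 0.0298  (Unilever)
  w_2 = 0.255181·0.6604 + -0.016757·8.4285 = 0.0273  (Ford)
  w_3 = 0.255181·-0.2341 + -0.016757·7.0929 = -0.1786  (Exxon)
  w_4 = 0.255181·0.9248 + -0.016757·10.1256 = 0.0663  (Tesla)
  w_5 = 0.255181·1.5634 + -0.016757·12.6013 = 0.1878  (Pfizer)
  w_6 = 0.255181·2.8008 + -0.016757·14.0855 = 0.4787  (Raytheon)
Σw_i=1.0000  μᵀw=0.1740
σ²=wᵀΣw=λ₁·μ_p+λ₂ = 0.255181·0.174 + -0.016757 = 0.027644 ≈ 0.0276

0.3887  0.0298  0.0273  -0.1786  0.0663  0.1878  0.4787


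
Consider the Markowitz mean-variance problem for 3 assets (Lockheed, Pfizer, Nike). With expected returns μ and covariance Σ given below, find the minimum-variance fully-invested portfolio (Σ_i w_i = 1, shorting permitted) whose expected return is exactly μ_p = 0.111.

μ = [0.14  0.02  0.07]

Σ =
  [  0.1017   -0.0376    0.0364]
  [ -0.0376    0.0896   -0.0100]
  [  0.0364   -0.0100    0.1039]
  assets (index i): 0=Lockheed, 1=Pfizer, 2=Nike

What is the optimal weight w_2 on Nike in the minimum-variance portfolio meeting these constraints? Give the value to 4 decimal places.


-0.0073

u=Σ⁻¹μ = [1.6584  0.9396  0.1831]
v=Σ⁻¹𝟙 = [14.1282  17.8025  6.3884]
a=μᵀu=0.263793  b=𝟙ᵀu=2.781184  c=𝟙ᵀv=38.319106  D=ac−b²=2.373323
λ₁=(c·0.111−b)/D = (38.319106·0.111−2.781184)/2.373323 = 0.620327
λ₂=(a−b·0.111)/D = (0.263793−2.781184·0.111)/2.373323 = -0.018926
w* = 0.620327·u + -0.018926·v:
  w_0 = 0.620327·1.6584 + -0.018926·14.1282 = 0.7614  (Lockheed)
  w_1 = 0.620327·0.9396 + -0.018926·17.8025 = 0.2459  (Pfizer)
  w_2 = 0.620327·0.1831 + -0.018926·6.3884 = -0.0073  (Nike)
Σw_i=1.0000  μᵀw=0.1110
σ²=wᵀΣw=λ₁·μ_p+λ₂ = 0.620327·0.111 + -0.018926 = 0.049930 ≈ 0.0499


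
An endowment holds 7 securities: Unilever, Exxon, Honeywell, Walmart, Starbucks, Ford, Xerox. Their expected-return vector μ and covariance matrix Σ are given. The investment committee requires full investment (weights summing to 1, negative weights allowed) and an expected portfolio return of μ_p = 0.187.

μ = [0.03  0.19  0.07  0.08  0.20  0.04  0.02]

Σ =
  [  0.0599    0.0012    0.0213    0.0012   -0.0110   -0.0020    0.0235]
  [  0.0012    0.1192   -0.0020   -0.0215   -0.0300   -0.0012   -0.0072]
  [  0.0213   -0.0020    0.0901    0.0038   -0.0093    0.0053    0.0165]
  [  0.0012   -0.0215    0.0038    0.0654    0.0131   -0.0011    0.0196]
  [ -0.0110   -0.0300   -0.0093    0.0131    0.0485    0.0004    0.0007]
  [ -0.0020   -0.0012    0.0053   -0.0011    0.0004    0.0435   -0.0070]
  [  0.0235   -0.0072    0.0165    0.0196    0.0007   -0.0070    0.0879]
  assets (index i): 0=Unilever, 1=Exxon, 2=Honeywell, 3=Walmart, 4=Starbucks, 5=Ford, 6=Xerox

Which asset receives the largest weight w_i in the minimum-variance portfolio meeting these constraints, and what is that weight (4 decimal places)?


Starbucks (0.5962)

x=Σ⁻¹μ = [1.3256  3.4101  1.1643  1.0564  6.4687  0.8540  -0.2852]
y=Σ⁻¹𝟙 = [18.3385  20.0154  7.8442  12.8676  34.9082  24.3061  5.4292]
a=μᵀx=2.175905  b=𝟙ᵀx=13.994072  c=𝟙ᵀy=123.709375  D=ac−b²=73.345846
λ₁=(c·0.187−b)/D = (123.709375·0.187−13.994072)/73.345846 = 0.124609
λ₂=(a−b·0.187)/D = (2.175905−13.994072·0.187)/73.345846 = -0.006012
w* = 0.124609·x + -0.006012·y:
  w_0 = 0.124609·1.3256 + -0.006012·18.3385 = 0.0549  (Unilever)
  w_1 = 0.124609·3.4101 + -0.006012·20.0154 = 0.3046  (Exxon)
  w_2 = 0.124609·1.1643 + -0.006012·7.8442 = 0.0979  (Honeywell)
  w_3 = 0.124609·1.0564 + -0.006012·12.8676 = 0.0543  (Walmart)
  w_4 = 0.124609·6.4687 + -0.006012·34.9082 = 0.5962  (Starbucks)
  w_5 = 0.124609·0.8540 + -0.006012·24.3061 = -0.0397  (Ford)
  w_6 = 0.124609·-0.2852 + -0.006012·5.4292 = -0.0682  (Xerox)
Σw_i=1.0000  μᵀw=0.1870
σ²=wᵀΣw=λ₁·μ_p+λ₂ = 0.124609·0.187 + -0.006012 = 0.017290 ≈ 0.0173


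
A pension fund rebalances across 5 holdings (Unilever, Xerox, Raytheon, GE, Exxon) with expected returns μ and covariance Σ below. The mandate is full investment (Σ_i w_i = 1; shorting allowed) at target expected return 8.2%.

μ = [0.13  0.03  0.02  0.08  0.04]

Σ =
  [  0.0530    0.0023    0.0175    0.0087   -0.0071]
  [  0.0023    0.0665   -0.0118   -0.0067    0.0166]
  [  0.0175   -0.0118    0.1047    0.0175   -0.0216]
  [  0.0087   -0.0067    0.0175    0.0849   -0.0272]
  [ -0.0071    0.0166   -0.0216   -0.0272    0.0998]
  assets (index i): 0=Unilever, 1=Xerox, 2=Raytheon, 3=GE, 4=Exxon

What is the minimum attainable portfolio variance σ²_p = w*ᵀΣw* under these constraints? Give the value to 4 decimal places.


0.0171

g=Σ⁻¹μ = [2.4471  0.2409  -0.1999  0.9962  0.7631]
h=Σ⁻¹𝟙 = [14.8317  13.9489  9.2987  14.1259  14.6175]
a=μᵀg=0.431569  b=𝟙ᵀg=4.247336  c=𝟙ᵀh=66.822828  D=ac−b²=10.798801
λ₁=(c·0.082−b)/D = (66.822828·0.082−4.247336)/10.798801 = 0.114099
λ₂=(a−b·0.082)/D = (0.431569−4.247336·0.082)/10.798801 = 0.007713
w* = 0.114099·g + 0.007713·h:
  w_0 = 0.114099·2.4471 + 0.007713·14.8317 = 0.3936  (Unilever)
  w_1 = 0.114099·0.2409 + 0.007713·13.9489 = 0.1351  (Xerox)
  w_2 = 0.114099·-0.1999 + 0.007713·9.2987 = 0.0489  (Raytheon)
  w_3 = 0.114099·0.9962 + 0.007713·14.1259 = 0.2226  (GE)
  w_4 = 0.114099·0.7631 + 0.007713·14.6175 = 0.1998  (Exxon)
Σw_i=1.0000  μᵀw=0.0820
σ²=wᵀΣw=λ₁·μ_p+λ₂ = 0.114099·0.082 + 0.007713 = 0.017069 ≈ 0.0171


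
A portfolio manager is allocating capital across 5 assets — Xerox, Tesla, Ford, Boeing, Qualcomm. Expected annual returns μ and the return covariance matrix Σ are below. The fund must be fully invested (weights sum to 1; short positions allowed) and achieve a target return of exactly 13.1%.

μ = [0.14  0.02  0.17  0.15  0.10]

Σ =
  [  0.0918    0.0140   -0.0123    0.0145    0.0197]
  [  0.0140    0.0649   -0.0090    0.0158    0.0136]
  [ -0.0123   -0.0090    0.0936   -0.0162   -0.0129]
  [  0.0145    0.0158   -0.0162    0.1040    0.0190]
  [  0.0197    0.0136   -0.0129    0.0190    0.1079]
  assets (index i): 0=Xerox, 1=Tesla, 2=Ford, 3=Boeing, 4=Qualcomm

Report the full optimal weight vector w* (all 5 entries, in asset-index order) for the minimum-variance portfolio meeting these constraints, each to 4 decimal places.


0.2015  0.1346  0.3423  0.1949  0.1267

x=Σ⁻¹μ = [1.4828  -0.1983  2.3484  1.5042  0.6969]
y=Σ⁻¹𝟙 = [8.3953  12.4420  15.2325  7.7163  6.6292]
a=μᵀx=0.898180  b=𝟙ᵀx=5.834074  c=𝟙ᵀy=50.415280  D=ac−b²=11.245558
λ₁=(c·0.131−b)/D = (50.415280·0.131−5.834074)/11.245558 = 0.068501
λ₂=(a−b·0.131)/D = (0.898180−5.834074·0.131)/11.245558 = 0.011908
w* = 0.068501·x + 0.011908·y:
  w_0 = 0.068501·1.4828 + 0.011908·8.3953 = 0.2015  (Xerox)
  w_1 = 0.068501·-0.1983 + 0.011908·12.4420 = 0.1346  (Tesla)
  w_2 = 0.068501·2.3484 + 0.011908·15.2325 = 0.3423  (Ford)
  w_3 = 0.068501·1.5042 + 0.011908·7.7163 = 0.1949  (Boeing)
  w_4 = 0.068501·0.6969 + 0.011908·6.6292 = 0.1267  (Qualcomm)
Σw_i=1.0000  μᵀw=0.1310
σ²=wᵀΣw=λ₁·μ_p+λ₂ = 0.068501·0.131 + 0.011908 = 0.020882 ≈ 0.0209


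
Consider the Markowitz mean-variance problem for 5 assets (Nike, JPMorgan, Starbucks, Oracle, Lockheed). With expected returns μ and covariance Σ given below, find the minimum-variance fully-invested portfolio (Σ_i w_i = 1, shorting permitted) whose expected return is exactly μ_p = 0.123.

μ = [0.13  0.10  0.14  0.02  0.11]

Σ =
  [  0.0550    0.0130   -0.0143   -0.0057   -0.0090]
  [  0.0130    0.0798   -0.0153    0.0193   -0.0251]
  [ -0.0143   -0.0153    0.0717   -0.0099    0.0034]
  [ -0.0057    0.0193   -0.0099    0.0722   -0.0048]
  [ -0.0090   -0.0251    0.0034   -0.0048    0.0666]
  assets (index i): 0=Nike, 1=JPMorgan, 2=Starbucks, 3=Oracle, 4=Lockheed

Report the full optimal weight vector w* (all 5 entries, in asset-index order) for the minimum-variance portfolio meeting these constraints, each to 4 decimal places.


g=Σ⁻¹μ = [3.1620  2.0276  2.9654  0.5729  2.7330]
h=Σ⁻¹𝟙 = [26.1881  16.6711  23.8124  16.3755  24.8015]
a=μᵀg=1.341069  b=𝟙ᵀg=11.460977  c=𝟙ᵀh=107.848604  D=ac−b²=13.278389
λ₁=(c·0.123−b)/D = (107.848604·0.123−11.460977)/13.278389 = 0.135890
λ₂=(a−b·0.123)/D = (1.341069−11.460977·0.123)/13.278389 = -0.005169
w* = 0.135890·g + -0.005169·h:
  w_0 = 0.135890·3.1620 + -0.005169·26.1881 = 0.2943  (Nike)
  w_1 = 0.135890·2.0276 + -0.005169·16.6711 = 0.1894  (JPMorgan)
  w_2 = 0.135890·2.9654 + -0.005169·23.8124 = 0.2799  (Starbucks)
  w_3 = 0.135890·0.5729 + -0.005169·16.3755 = -0.0068  (Oracle)
  w_4 = 0.135890·2.7330 + -0.005169·24.8015 = 0.2432  (Lockheed)
Σw_i=1.0000  μᵀw=0.1230
σ²=wᵀΣw=λ₁·μ_p+λ₂ = 0.135890·0.123 + -0.005169 = 0.011546 ≈ 0.0115

0.2943  0.1894  0.2799  -0.0068  0.2432


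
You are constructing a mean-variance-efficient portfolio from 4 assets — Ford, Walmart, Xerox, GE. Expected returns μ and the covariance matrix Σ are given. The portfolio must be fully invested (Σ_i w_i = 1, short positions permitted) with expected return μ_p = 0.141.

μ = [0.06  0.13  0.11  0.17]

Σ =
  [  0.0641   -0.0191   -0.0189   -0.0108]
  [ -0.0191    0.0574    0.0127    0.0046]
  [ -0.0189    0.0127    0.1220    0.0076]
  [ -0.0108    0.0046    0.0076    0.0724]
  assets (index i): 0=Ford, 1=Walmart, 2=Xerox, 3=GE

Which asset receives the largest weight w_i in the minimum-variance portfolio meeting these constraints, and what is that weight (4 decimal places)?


GE (0.4895)

u=Σ⁻¹μ = [2.3947  2.6794  0.8413  2.4467]
v=Σ⁻¹𝟙 = [27.8875  23.4414  9.1096  15.5265]
a=μᵀu=1.000498  b=𝟙ᵀu=8.362198  c=𝟙ᵀv=75.965019  D=ac−b²=6.076520
λ₁=(c·0.141−b)/D = (75.965019·0.141−8.362198)/6.076520 = 0.386548
λ₂=(a−b·0.141)/D = (1.000498−8.362198·0.141)/6.076520 = -0.029387
w* = 0.386548·u + -0.029387·v:
  w_0 = 0.386548·2.3947 + -0.029387·27.8875 = 0.1061  (Ford)
  w_1 = 0.386548·2.6794 + -0.029387·23.4414 = 0.3469  (Walmart)
  w_2 = 0.386548·0.8413 + -0.029387·9.1096 = 0.0575  (Xerox)
  w_3 = 0.386548·2.4467 + -0.029387·15.5265 = 0.4895  (GE)
Σw_i=1.0000  μᵀw=0.1410
σ²=wᵀΣw=λ₁·μ_p+λ₂ = 0.386548·0.141 + -0.029387 = 0.025116 ≈ 0.0251


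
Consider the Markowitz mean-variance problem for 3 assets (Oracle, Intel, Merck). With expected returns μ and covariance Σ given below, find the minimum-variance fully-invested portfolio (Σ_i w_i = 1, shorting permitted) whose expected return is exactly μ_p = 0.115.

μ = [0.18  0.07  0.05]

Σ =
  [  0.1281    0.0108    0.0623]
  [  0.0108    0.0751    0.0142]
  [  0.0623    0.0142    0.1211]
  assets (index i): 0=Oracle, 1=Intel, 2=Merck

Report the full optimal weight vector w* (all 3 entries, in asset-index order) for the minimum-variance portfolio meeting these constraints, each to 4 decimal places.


p=Σ⁻¹μ = [1.5772  0.7983  -0.4921]
q=Σ⁻¹𝟙 = [4.6258  11.8006  4.4942]
a=μᵀp=0.315169  b=𝟙ᵀp=1.883396  c=𝟙ᵀq=20.920568  D=ac−b²=3.046342
λ₁=(c·0.115−b)/D = (20.920568·0.115−1.883396)/3.046342 = 0.171507
λ₂=(a−b·0.115)/D = (0.315169−1.883396·0.115)/3.046342 = 0.032360
w* = 0.171507·p + 0.032360·q:
  w_0 = 0.171507·1.5772 + 0.032360·4.6258 = 0.4202  (Oracle)
  w_1 = 0.171507·0.7983 + 0.032360·11.8006 = 0.5188  (Intel)
  w_2 = 0.171507·-0.4921 + 0.032360·4.4942 = 0.0610  (Merck)
Σw_i=1.0000  μᵀw=0.1150
σ²=wᵀΣw=λ₁·μ_p+λ₂ = 0.171507·0.115 + 0.032360 = 0.052083 ≈ 0.0521

0.4202  0.5188  0.0610


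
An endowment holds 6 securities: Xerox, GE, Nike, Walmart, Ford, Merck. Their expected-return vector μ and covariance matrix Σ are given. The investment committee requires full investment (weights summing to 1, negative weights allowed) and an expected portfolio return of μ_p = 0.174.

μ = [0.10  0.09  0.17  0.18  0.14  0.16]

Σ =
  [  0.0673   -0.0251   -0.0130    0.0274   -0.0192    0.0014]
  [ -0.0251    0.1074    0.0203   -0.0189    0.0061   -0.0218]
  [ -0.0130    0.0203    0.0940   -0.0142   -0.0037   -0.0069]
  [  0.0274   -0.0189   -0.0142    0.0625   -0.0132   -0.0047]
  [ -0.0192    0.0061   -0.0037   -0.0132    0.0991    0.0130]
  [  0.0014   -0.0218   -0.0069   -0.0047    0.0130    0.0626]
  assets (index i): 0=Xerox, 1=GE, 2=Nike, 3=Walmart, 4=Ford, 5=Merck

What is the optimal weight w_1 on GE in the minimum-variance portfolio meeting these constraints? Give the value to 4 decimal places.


0.0311

x=Σ⁻¹μ = [1.5169  2.0252  2.5114  4.0287  1.7610  3.4408]
y=Σ⁻¹𝟙 = [19.3645  18.5684  14.6285  20.9021  13.0819  22.4727]
a=μᵀx=2.283121  b=𝟙ᵀx=15.283931  c=𝟙ᵀy=109.018122  D=ac−b²=15.303016
λ₁=(c·0.174−b)/D = (109.018122·0.174−15.283931)/15.303016 = 0.240817
λ₂=(a−b·0.174)/D = (2.283121−15.283931·0.174)/15.303016 = -0.024589
w* = 0.240817·x + -0.024589·y:
  w_0 = 0.240817·1.5169 + -0.024589·19.3645 = -0.1109  (Xerox)
  w_1 = 0.240817·2.0252 + -0.024589·18.5684 = 0.0311  (GE)
  w_2 = 0.240817·2.5114 + -0.024589·14.6285 = 0.2451  (Nike)
  w_3 = 0.240817·4.0287 + -0.024589·20.9021 = 0.4562  (Walmart)
  w_4 = 0.240817·1.7610 + -0.024589·13.0819 = 0.1024  (Ford)
  w_5 = 0.240817·3.4408 + -0.024589·22.4727 = 0.2760  (Merck)
Σw_i=1.0000  μᵀw=0.1740
σ²=wᵀΣw=λ₁·μ_p+λ₂ = 0.240817·0.174 + -0.024589 = 0.017313 ≈ 0.0173


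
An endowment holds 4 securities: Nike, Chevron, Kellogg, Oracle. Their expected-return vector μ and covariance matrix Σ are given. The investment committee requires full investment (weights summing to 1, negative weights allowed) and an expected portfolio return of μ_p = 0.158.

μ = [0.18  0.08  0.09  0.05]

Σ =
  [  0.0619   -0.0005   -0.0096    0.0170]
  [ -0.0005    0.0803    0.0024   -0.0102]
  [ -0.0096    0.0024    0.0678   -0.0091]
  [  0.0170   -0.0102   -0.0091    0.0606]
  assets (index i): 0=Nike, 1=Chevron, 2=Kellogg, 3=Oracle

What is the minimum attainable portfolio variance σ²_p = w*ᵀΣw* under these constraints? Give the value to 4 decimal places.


u=Σ⁻¹μ = [3.0830  1.0128  1.7816  0.3982]
v=Σ⁻¹𝟙 = [14.3050  14.2314  18.6445  17.6838]
a=μᵀu=0.816221  b=𝟙ᵀu=6.275600  c=𝟙ᵀv=64.864669  D=ac−b²=13.560764
λ₁=(c·0.158−b)/D = (64.864669·0.158−6.275600)/13.560764 = 0.292979
λ₂=(a−b·0.158)/D = (0.816221−6.275600·0.158)/13.560764 = -0.012929
w* = 0.292979·u + -0.012929·v:
  w_0 = 0.292979·3.0830 + -0.012929·14.3050 = 0.7183  (Nike)
  w_1 = 0.292979·1.0128 + -0.012929·14.2314 = 0.1127  (Chevron)
  w_2 = 0.292979·1.7816 + -0.012929·18.6445 = 0.2809  (Kellogg)
  w_3 = 0.292979·0.3982 + -0.012929·17.6838 = -0.1120  (Oracle)
Σw_i=1.0000  μᵀw=0.1580
σ²=wᵀΣw=λ₁·μ_p+λ₂ = 0.292979·0.158 + -0.012929 = 0.033362 ≈ 0.0334

0.0334


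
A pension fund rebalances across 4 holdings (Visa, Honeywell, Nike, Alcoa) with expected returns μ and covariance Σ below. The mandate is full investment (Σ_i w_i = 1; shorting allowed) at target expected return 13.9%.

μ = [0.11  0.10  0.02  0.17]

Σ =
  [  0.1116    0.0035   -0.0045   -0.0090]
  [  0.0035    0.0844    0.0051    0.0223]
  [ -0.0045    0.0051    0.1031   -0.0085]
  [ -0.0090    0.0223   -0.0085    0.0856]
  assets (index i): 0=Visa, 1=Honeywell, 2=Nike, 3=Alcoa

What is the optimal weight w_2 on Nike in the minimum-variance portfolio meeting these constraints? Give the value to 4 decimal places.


0.0318

g=Σ⁻¹μ = [1.1430  0.5886  0.3789  1.9904]
h=Σ⁻¹𝟙 = [10.1062  7.6586  10.7357  11.8157]
a=μᵀg=0.530543  b=𝟙ᵀg=4.100917  c=𝟙ᵀh=40.316153  D=ac−b²=4.571939
λ₁=(c·0.139−b)/D = (40.316153·0.139−4.100917)/4.571939 = 0.328751
λ₂=(a−b·0.139)/D = (0.530543−4.100917·0.139)/4.571939 = -0.008636
w* = 0.328751·g + -0.008636·h:
  w_0 = 0.328751·1.1430 + -0.008636·10.1062 = 0.2885  (Visa)
  w_1 = 0.328751·0.5886 + -0.008636·7.6586 = 0.1274  (Honeywell)
  w_2 = 0.328751·0.3789 + -0.008636·10.7357 = 0.0318  (Nike)
  w_3 = 0.328751·1.9904 + -0.008636·11.8157 = 0.5523  (Alcoa)
Σw_i=1.0000  μᵀw=0.1390
σ²=wᵀΣw=λ₁·μ_p+λ₂ = 0.328751·0.139 + -0.008636 = 0.037060 ≈ 0.0371


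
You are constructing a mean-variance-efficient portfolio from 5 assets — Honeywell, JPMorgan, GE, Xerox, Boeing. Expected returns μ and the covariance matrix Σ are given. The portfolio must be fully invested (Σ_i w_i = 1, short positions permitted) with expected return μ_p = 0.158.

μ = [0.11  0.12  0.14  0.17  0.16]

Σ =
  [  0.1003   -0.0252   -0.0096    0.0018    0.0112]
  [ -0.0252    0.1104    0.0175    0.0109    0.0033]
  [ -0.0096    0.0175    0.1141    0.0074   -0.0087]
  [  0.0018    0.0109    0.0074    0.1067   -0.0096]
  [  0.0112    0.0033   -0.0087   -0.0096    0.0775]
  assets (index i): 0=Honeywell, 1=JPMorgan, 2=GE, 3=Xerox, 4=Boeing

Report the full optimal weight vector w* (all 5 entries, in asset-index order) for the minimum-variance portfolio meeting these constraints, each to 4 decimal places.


0.0200  0.0199  0.1816  0.3427  0.4358

p=Σ⁻¹μ = [1.1780  0.9359  1.2466  1.5885  2.1911]
q=Σ⁻¹𝟙 = [11.4752  9.0322  8.7592  8.8121  12.9351]
a=μᵀp=1.037033  b=𝟙ᵀp=7.140103  c=𝟙ᵀq=51.013835  D=ac−b²=1.921938
λ₁=(c·0.158−b)/D = (51.013835·0.158−7.140103)/1.921938 = 0.478726
λ₂=(a−b·0.158)/D = (1.037033−7.140103·0.158)/1.921938 = -0.047402
w* = 0.478726·p + -0.047402·q:
  w_0 = 0.478726·1.1780 + -0.047402·11.4752 = 0.0200  (Honeywell)
  w_1 = 0.478726·0.9359 + -0.047402·9.0322 = 0.0199  (JPMorgan)
  w_2 = 0.478726·1.2466 + -0.047402·8.7592 = 0.1816  (GE)
  w_3 = 0.478726·1.5885 + -0.047402·8.8121 = 0.3427  (Xerox)
  w_4 = 0.478726·2.1911 + -0.047402·12.9351 = 0.4358  (Boeing)
Σw_i=1.0000  μᵀw=0.1580
σ²=wᵀΣw=λ₁·μ_p+λ₂ = 0.478726·0.158 + -0.047402 = 0.028237 ≈ 0.0282


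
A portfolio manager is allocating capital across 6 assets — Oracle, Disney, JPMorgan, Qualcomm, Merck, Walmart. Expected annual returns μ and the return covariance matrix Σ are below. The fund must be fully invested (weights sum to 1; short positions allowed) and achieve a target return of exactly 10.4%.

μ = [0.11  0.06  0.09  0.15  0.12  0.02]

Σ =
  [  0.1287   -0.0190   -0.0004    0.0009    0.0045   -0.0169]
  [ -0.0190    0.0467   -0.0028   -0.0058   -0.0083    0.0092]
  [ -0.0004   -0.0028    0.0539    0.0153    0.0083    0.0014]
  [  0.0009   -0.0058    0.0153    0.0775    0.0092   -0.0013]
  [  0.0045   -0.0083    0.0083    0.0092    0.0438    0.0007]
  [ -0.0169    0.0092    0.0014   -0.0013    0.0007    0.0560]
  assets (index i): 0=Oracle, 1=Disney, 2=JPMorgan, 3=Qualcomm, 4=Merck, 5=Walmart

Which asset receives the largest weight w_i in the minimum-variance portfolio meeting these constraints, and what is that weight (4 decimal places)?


Merck (0.2957)

p=Σ⁻¹μ = [1.1506  2.4071  0.9432  1.6177  2.5545  0.2910]
q=Σ⁻¹𝟙 = [13.5319  29.6101  13.5269  9.9442  22.1330  16.6924]
a=μᵀp=0.910886  b=𝟙ᵀp=8.963975  c=𝟙ᵀq=105.438500  D=ac−b²=15.689558
λ₁=(c·0.104−b)/D = (105.438500·0.104−8.963975)/15.689558 = 0.127577
λ₂=(a−b·0.104)/D = (0.910886−8.963975·0.104)/15.689558 = -0.001362
w* = 0.127577·p + -0.001362·q:
  w_0 = 0.127577·1.1506 + -0.001362·13.5319 = 0.1284  (Oracle)
  w_1 = 0.127577·2.4071 + -0.001362·29.6101 = 0.2668  (Disney)
  w_2 = 0.127577·0.9432 + -0.001362·13.5269 = 0.1019  (JPMorgan)
  w_3 = 0.127577·1.6177 + -0.001362·9.9442 = 0.1928  (Qualcomm)
  w_4 = 0.127577·2.5545 + -0.001362·22.1330 = 0.2957  (Merck)
  w_5 = 0.127577·0.2910 + -0.001362·16.6924 = 0.0144  (Walmart)
Σw_i=1.0000  μᵀw=0.1040
σ²=wᵀΣw=λ₁·μ_p+λ₂ = 0.127577·0.104 + -0.001362 = 0.011906 ≈ 0.0119


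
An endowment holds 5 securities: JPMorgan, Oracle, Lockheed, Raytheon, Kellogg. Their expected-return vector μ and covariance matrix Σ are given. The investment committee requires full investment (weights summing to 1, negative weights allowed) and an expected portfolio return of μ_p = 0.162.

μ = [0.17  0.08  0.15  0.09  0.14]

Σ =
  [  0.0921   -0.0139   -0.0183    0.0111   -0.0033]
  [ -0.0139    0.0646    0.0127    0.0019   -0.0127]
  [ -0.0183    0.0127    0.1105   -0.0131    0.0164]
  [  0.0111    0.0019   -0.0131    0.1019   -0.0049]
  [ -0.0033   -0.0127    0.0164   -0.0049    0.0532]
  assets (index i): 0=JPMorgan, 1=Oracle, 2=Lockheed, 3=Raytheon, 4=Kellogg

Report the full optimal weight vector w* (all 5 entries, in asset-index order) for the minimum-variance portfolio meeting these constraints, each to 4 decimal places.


0.4769  -0.0424  0.2733  -0.0483  0.3405

u=Σ⁻¹μ = [2.3955  2.0865  1.1736  0.8784  2.9974]
v=Σ⁻¹𝟙 = [15.1535  21.8164  6.6788  9.7584  23.7850]
a=μᵀu=1.248883  b=𝟙ᵀu=9.531385  c=𝟙ᵀv=77.192129  D=ac−b²=5.556669
λ₁=(c·0.162−b)/D = (77.192129·0.162−9.531385)/5.556669 = 0.535166
λ₂=(a−b·0.162)/D = (1.248883−9.531385·0.162)/5.556669 = -0.053126
w* = 0.535166·u + -0.053126·v:
  w_0 = 0.535166·2.3955 + -0.053126·15.1535 = 0.4769  (JPMorgan)
  w_1 = 0.535166·2.0865 + -0.053126·21.8164 = -0.0424  (Oracle)
  w_2 = 0.535166·1.1736 + -0.053126·6.6788 = 0.2733  (Lockheed)
  w_3 = 0.535166·0.8784 + -0.053126·9.7584 = -0.0483  (Raytheon)
  w_4 = 0.535166·2.9974 + -0.053126·23.7850 = 0.3405  (Kellogg)
Σw_i=1.0000  μᵀw=0.1620
σ²=wᵀΣw=λ₁·μ_p+λ₂ = 0.535166·0.162 + -0.053126 = 0.033571 ≈ 0.0336


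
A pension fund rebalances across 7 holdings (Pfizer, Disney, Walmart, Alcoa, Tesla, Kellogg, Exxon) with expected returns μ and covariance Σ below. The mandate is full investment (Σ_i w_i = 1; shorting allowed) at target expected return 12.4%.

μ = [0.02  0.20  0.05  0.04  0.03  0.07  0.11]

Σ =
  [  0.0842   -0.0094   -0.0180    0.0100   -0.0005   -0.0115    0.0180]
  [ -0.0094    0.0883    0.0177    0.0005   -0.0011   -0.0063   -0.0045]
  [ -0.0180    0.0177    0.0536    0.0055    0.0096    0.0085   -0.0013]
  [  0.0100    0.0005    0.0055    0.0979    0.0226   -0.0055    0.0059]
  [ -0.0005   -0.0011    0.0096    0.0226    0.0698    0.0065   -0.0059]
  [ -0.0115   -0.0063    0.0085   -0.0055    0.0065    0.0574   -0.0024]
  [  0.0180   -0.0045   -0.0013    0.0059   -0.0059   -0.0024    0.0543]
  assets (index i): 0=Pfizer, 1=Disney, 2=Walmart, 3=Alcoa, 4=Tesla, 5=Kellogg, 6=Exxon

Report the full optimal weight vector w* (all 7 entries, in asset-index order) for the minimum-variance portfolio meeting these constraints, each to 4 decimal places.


0.0291  0.3540  -0.0200  0.0326  0.0638  0.2265  0.3140

p=Σ⁻¹μ = [0.2041  2.5527  -0.1506  0.2329  0.4564  1.6281  2.2623]
q=Σ⁻¹𝟙 = [14.9668  12.3497  14.4502  5.5406  10.3865  19.6687  16.2201]
a=μᵀp=0.892932  b=𝟙ᵀp=7.186027  c=𝟙ᵀq=93.582677  D=ac−b²=31.923979
λ₁=(c·0.124−b)/D = (93.582677·0.124−7.186027)/31.923979 = 0.138398
λ₂=(a−b·0.124)/D = (0.892932−7.186027·0.124)/31.923979 = 0.000058
w* = 0.138398·p + 0.000058·q:
  w_0 = 0.138398·0.2041 + 0.000058·14.9668 = 0.0291  (Pfizer)
  w_1 = 0.138398·2.5527 + 0.000058·12.3497 = 0.3540  (Disney)
  w_2 = 0.138398·-0.1506 + 0.000058·14.4502 = -0.0200  (Walmart)
  w_3 = 0.138398·0.2329 + 0.000058·5.5406 = 0.0326  (Alcoa)
  w_4 = 0.138398·0.4564 + 0.000058·10.3865 = 0.0638  (Tesla)
  w_5 = 0.138398·1.6281 + 0.000058·19.6687 = 0.2265  (Kellogg)
  w_6 = 0.138398·2.2623 + 0.000058·16.2201 = 0.3140  (Exxon)
Σw_i=1.0000  μᵀw=0.1240
σ²=wᵀΣw=λ₁·μ_p+λ₂ = 0.138398·0.124 + 0.000058 = 0.017220 ≈ 0.0172


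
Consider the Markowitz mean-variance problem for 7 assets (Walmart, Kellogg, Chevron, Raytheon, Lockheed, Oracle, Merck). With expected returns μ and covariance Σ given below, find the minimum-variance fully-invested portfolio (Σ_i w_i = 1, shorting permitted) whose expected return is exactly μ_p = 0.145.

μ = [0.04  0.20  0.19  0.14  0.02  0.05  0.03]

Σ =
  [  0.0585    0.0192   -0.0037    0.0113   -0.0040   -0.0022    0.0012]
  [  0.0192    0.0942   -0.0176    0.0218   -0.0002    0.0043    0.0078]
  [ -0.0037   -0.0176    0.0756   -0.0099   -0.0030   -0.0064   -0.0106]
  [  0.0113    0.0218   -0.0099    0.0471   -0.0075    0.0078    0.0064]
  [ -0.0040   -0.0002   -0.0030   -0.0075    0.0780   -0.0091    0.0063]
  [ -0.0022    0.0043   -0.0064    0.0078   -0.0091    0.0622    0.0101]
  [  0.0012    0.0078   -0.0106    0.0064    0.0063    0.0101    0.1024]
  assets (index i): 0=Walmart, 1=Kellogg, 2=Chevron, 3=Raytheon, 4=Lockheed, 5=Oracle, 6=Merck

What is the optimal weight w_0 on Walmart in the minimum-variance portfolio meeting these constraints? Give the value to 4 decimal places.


g=Σ⁻¹μ = [-0.2561  2.1425  3.4771  2.7377  0.7146  0.7323  0.2054]
h=Σ⁻¹𝟙 = [14.6426  5.9427  20.9270  18.2811  17.5871  17.4222  7.3646]
a=μᵀg=1.519259  b=𝟙ᵀg=9.753530  c=𝟙ᵀh=102.167382  D=ac−b²=60.087374
λ₁=(c·0.145−b)/D = (102.167382·0.145−9.753530)/60.087374 = 0.084223
λ₂=(a−b·0.145)/D = (1.519259−9.753530·0.145)/60.087374 = 0.001747
w* = 0.084223·g + 0.001747·h:
  w_0 = 0.084223·-0.2561 + 0.001747·14.6426 = 0.0040  (Walmart)
  w_1 = 0.084223·2.1425 + 0.001747·5.9427 = 0.1908  (Kellogg)
  w_2 = 0.084223·3.4771 + 0.001747·20.9270 = 0.3294  (Chevron)
  w_3 = 0.084223·2.7377 + 0.001747·18.2811 = 0.2625  (Raytheon)
  w_4 = 0.084223·0.7146 + 0.001747·17.5871 = 0.0909  (Lockheed)
  w_5 = 0.084223·0.7323 + 0.001747·17.4222 = 0.0921  (Oracle)
  w_6 = 0.084223·0.2054 + 0.001747·7.3646 = 0.0302  (Merck)
Σw_i=1.0000  μᵀw=0.1450
σ²=wᵀΣw=λ₁·μ_p+λ₂ = 0.084223·0.145 + 0.001747 = 0.013960 ≈ 0.0140

0.0040


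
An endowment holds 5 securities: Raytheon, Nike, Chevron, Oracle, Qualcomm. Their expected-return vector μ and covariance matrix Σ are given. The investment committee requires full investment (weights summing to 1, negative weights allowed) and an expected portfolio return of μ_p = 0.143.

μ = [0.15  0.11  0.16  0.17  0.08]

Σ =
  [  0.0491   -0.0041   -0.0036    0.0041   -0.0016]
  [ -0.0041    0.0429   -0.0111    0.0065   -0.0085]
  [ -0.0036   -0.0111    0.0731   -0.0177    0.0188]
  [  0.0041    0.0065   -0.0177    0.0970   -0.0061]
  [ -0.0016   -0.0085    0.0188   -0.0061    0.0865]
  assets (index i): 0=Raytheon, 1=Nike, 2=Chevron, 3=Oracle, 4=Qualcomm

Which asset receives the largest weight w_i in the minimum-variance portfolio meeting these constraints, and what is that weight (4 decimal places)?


Raytheon (0.2735)

x=Σ⁻¹μ = [3.4452  3.5701  3.1814  1.9979  0.7888]
y=Σ⁻¹𝟙 = [23.8104  31.1678  19.3654  11.4815  11.6646]
a=μᵀx=1.821274  b=𝟙ᵀx=12.983509  c=𝟙ᵀy=97.489738  D=ac−b²=8.984038
λ₁=(c·0.143−b)/D = (97.489738·0.143−12.983509)/8.984038 = 0.106581
λ₂=(a−b·0.143)/D = (1.821274−12.983509·0.143)/8.984038 = -0.003937
w* = 0.106581·x + -0.003937·y:
  w_0 = 0.106581·3.4452 + -0.003937·23.8104 = 0.2735  (Raytheon)
  w_1 = 0.106581·3.5701 + -0.003937·31.1678 = 0.2578  (Nike)
  w_2 = 0.106581·3.1814 + -0.003937·19.3654 = 0.2628  (Chevron)
  w_3 = 0.106581·1.9979 + -0.003937·11.4815 = 0.1677  (Oracle)
  w_4 = 0.106581·0.7888 + -0.003937·11.6646 = 0.0382  (Qualcomm)
Σw_i=1.0000  μᵀw=0.1430
σ²=wᵀΣw=λ₁·μ_p+λ₂ = 0.106581·0.143 + -0.003937 = 0.011304 ≈ 0.0113


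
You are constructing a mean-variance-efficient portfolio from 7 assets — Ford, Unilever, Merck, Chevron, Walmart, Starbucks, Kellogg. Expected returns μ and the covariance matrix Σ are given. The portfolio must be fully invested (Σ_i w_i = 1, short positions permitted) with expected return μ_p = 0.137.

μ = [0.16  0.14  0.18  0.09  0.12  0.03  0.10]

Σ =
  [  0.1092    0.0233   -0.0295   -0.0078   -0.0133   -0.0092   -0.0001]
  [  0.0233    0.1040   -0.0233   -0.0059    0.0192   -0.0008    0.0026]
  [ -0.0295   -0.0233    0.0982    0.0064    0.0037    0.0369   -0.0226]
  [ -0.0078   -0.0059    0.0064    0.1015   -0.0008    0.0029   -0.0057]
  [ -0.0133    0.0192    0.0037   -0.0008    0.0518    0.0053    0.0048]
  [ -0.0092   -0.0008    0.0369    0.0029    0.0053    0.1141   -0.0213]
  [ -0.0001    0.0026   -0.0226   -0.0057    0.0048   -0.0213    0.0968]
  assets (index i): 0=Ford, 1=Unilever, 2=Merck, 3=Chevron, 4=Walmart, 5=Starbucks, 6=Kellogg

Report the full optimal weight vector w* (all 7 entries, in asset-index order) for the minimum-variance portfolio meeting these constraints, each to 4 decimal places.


x=Σ⁻¹μ = [2.3950  1.1368  3.1914  1.0549  2.1891  -0.3948  1.6168]
y=Σ⁻¹𝟙 = [15.5933  6.7568  16.0818  11.2318  17.7513  6.5862  15.1502]
a=μᵀx=1.624272  b=𝟙ᵀx=11.189229  c=𝟙ᵀy=89.151438  D=ac−b²=19.607368
λ₁=(c·0.137−b)/D = (89.151438·0.137−11.189229)/19.607368 = 0.052252
λ₂=(a−b·0.137)/D = (1.624272−11.189229·0.137)/19.607368 = 0.004659
w* = 0.052252·x + 0.004659·y:
  w_0 = 0.052252·2.3950 + 0.004659·15.5933 = 0.1978  (Ford)
  w_1 = 0.052252·1.1368 + 0.004659·6.7568 = 0.0909  (Unilever)
  w_2 = 0.052252·3.1914 + 0.004659·16.0818 = 0.2417  (Merck)
  w_3 = 0.052252·1.0549 + 0.004659·11.2318 = 0.1074  (Chevron)
  w_4 = 0.052252·2.1891 + 0.004659·17.7513 = 0.1971  (Walmart)
  w_5 = 0.052252·-0.3948 + 0.004659·6.5862 = 0.0101  (Starbucks)
  w_6 = 0.052252·1.6168 + 0.004659·15.1502 = 0.1551  (Kellogg)
Σw_i=1.0000  μᵀw=0.1370
σ²=wᵀΣw=λ₁·μ_p+λ₂ = 0.052252·0.137 + 0.004659 = 0.011817 ≈ 0.0118

0.1978  0.0909  0.2417  0.1074  0.1971  0.0101  0.1551
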